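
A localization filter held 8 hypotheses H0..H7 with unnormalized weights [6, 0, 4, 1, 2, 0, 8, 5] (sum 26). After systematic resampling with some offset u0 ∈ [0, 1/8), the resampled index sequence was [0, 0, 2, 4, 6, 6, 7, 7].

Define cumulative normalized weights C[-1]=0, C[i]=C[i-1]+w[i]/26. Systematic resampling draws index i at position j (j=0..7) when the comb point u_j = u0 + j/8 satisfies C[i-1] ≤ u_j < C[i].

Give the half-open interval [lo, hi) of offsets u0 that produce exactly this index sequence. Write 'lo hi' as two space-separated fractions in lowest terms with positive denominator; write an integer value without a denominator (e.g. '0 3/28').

C = [3/13, 3/13, 5/13, 11/26, 1/2, 1/2, 21/26, 1]
j=0 picked index 0: u0 ∈ [0, 3/13)
j=1 picked index 0: u0 ∈ [-1/8, 11/104)
j=2 picked index 2: u0 ∈ [-1/52, 7/52)
j=3 picked index 4: u0 ∈ [5/104, 1/8)
j=4 picked index 6: u0 ∈ [0, 4/13)
j=5 picked index 6: u0 ∈ [-1/8, 19/104)
j=6 picked index 7: u0 ∈ [3/52, 1/4)
j=7 picked index 7: u0 ∈ [-7/104, 1/8)
intersection: [3/52, 11/104)

3/52 11/104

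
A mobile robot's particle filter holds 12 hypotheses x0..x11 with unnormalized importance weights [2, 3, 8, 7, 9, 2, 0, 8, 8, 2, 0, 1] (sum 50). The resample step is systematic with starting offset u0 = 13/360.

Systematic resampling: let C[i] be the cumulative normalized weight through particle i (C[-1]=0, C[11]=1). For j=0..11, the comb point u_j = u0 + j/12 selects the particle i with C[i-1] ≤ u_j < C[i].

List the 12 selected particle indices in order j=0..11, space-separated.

C = [1/25, 1/10, 13/50, 2/5, 29/50, 31/50, 31/50, 39/50, 47/50, 49/50, 49/50, 1]
j=0: u_0=13/360 ∈ [0, 1/25) → index 0
j=1: u_1=43/360 ∈ [1/10, 13/50) → index 2
j=2: u_2=73/360 ∈ [1/10, 13/50) → index 2
j=3: u_3=103/360 ∈ [13/50, 2/5) → index 3
j=4: u_4=133/360 ∈ [13/50, 2/5) → index 3
j=5: u_5=163/360 ∈ [2/5, 29/50) → index 4
j=6: u_6=193/360 ∈ [2/5, 29/50) → index 4
j=7: u_7=223/360 ∈ [29/50, 31/50) → index 5
j=8: u_8=253/360 ∈ [31/50, 39/50) → index 7
j=9: u_9=283/360 ∈ [39/50, 47/50) → index 8
j=10: u_10=313/360 ∈ [39/50, 47/50) → index 8
j=11: u_11=343/360 ∈ [47/50, 49/50) → index 9

0 2 2 3 3 4 4 5 7 8 8 9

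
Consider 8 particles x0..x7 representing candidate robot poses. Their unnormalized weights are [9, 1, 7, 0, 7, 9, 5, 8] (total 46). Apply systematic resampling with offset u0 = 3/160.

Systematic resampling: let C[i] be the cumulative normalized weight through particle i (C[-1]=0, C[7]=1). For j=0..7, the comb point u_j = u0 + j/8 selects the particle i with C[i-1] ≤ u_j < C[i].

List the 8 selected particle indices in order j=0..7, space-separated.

0 0 2 4 4 5 6 7

C = [9/46, 5/23, 17/46, 17/46, 12/23, 33/46, 19/23, 1]
j=0: u_0=3/160 ∈ [0, 9/46) → index 0
j=1: u_1=23/160 ∈ [0, 9/46) → index 0
j=2: u_2=43/160 ∈ [5/23, 17/46) → index 2
j=3: u_3=63/160 ∈ [17/46, 12/23) → index 4
j=4: u_4=83/160 ∈ [17/46, 12/23) → index 4
j=5: u_5=103/160 ∈ [12/23, 33/46) → index 5
j=6: u_6=123/160 ∈ [33/46, 19/23) → index 6
j=7: u_7=143/160 ∈ [19/23, 1) → index 7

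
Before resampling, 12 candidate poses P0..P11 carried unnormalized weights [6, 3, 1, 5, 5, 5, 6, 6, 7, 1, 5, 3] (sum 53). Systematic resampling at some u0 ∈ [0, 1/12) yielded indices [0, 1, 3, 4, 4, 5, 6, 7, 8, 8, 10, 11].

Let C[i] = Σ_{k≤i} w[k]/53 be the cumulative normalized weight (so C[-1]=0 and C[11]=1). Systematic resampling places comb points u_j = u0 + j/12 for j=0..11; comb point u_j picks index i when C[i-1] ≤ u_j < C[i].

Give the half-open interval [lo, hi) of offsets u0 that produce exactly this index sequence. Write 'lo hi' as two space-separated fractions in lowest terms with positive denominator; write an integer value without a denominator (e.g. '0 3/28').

7/212 7/159

C = [6/53, 9/53, 10/53, 15/53, 20/53, 25/53, 31/53, 37/53, 44/53, 45/53, 50/53, 1]
j=0 picked index 0: u0 ∈ [0, 6/53)
j=1 picked index 1: u0 ∈ [19/636, 55/636)
j=2 picked index 3: u0 ∈ [7/318, 37/318)
j=3 picked index 4: u0 ∈ [7/212, 27/212)
j=4 picked index 4: u0 ∈ [-8/159, 7/159)
j=5 picked index 5: u0 ∈ [-25/636, 35/636)
j=6 picked index 6: u0 ∈ [-3/106, 9/106)
j=7 picked index 7: u0 ∈ [1/636, 73/636)
j=8 picked index 8: u0 ∈ [5/159, 26/159)
j=9 picked index 8: u0 ∈ [-11/212, 17/212)
j=10 picked index 10: u0 ∈ [5/318, 35/318)
j=11 picked index 11: u0 ∈ [17/636, 1/12)
intersection: [7/212, 7/159)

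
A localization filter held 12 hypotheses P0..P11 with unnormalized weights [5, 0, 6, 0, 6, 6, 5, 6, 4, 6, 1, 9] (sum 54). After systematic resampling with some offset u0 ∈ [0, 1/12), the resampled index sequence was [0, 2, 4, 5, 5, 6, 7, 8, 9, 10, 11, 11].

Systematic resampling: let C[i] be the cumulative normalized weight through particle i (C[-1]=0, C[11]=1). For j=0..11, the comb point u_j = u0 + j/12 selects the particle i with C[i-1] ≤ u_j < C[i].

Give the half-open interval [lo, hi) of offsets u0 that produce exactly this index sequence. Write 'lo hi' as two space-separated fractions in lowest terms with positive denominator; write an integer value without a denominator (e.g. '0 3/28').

7/108 1/12

C = [5/54, 5/54, 11/54, 11/54, 17/54, 23/54, 14/27, 17/27, 19/27, 22/27, 5/6, 1]
j=0 picked index 0: u0 ∈ [0, 5/54)
j=1 picked index 2: u0 ∈ [1/108, 13/108)
j=2 picked index 4: u0 ∈ [1/27, 4/27)
j=3 picked index 5: u0 ∈ [7/108, 19/108)
j=4 picked index 5: u0 ∈ [-1/54, 5/54)
j=5 picked index 6: u0 ∈ [1/108, 11/108)
j=6 picked index 7: u0 ∈ [1/54, 7/54)
j=7 picked index 8: u0 ∈ [5/108, 13/108)
j=8 picked index 9: u0 ∈ [1/27, 4/27)
j=9 picked index 10: u0 ∈ [7/108, 1/12)
j=10 picked index 11: u0 ∈ [0, 1/6)
j=11 picked index 11: u0 ∈ [-1/12, 1/12)
intersection: [7/108, 1/12)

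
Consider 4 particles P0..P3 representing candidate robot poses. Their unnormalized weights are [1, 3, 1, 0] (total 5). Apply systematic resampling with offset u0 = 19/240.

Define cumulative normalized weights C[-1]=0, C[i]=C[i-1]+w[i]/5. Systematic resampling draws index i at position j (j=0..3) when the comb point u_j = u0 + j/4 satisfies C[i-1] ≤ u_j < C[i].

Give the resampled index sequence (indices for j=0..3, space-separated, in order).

0 1 1 2

C = [1/5, 4/5, 1, 1]
j=0: u_0=19/240 ∈ [0, 1/5) → index 0
j=1: u_1=79/240 ∈ [1/5, 4/5) → index 1
j=2: u_2=139/240 ∈ [1/5, 4/5) → index 1
j=3: u_3=199/240 ∈ [4/5, 1) → index 2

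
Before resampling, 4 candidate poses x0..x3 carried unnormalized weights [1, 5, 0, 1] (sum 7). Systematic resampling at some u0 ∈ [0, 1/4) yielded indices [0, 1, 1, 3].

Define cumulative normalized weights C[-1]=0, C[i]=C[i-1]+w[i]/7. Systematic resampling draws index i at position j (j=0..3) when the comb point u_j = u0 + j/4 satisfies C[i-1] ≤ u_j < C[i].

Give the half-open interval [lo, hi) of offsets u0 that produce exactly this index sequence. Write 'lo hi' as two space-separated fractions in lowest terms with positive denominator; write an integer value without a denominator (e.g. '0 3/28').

3/28 1/7

C = [1/7, 6/7, 6/7, 1]
j=0 picked index 0: u0 ∈ [0, 1/7)
j=1 picked index 1: u0 ∈ [-3/28, 17/28)
j=2 picked index 1: u0 ∈ [-5/14, 5/14)
j=3 picked index 3: u0 ∈ [3/28, 1/4)
intersection: [3/28, 1/7)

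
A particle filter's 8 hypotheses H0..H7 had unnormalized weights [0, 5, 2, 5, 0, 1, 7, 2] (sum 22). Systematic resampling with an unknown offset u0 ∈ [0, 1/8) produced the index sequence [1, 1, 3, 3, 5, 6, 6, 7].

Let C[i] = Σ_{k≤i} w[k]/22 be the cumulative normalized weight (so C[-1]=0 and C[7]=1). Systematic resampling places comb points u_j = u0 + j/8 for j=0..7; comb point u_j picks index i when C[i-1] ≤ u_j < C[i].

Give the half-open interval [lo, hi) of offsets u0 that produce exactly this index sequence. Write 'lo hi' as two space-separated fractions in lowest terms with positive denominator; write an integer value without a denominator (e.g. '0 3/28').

C = [0, 5/22, 7/22, 6/11, 6/11, 13/22, 10/11, 1]
j=0 picked index 1: u0 ∈ [0, 5/22)
j=1 picked index 1: u0 ∈ [-1/8, 9/88)
j=2 picked index 3: u0 ∈ [3/44, 13/44)
j=3 picked index 3: u0 ∈ [-5/88, 15/88)
j=4 picked index 5: u0 ∈ [1/22, 1/11)
j=5 picked index 6: u0 ∈ [-3/88, 25/88)
j=6 picked index 6: u0 ∈ [-7/44, 7/44)
j=7 picked index 7: u0 ∈ [3/88, 1/8)
intersection: [3/44, 1/11)

3/44 1/11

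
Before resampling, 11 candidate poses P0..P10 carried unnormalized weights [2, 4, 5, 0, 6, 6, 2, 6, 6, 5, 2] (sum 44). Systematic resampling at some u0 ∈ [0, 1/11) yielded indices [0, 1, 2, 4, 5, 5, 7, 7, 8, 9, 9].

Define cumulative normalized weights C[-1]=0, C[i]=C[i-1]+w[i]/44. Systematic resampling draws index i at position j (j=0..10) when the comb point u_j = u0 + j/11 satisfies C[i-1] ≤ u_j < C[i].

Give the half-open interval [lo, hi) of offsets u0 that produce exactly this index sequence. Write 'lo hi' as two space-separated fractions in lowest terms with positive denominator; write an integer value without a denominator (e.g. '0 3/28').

1/44 1/22

C = [1/22, 3/22, 1/4, 1/4, 17/44, 23/44, 25/44, 31/44, 37/44, 21/22, 1]
j=0 picked index 0: u0 ∈ [0, 1/22)
j=1 picked index 1: u0 ∈ [-1/22, 1/22)
j=2 picked index 2: u0 ∈ [-1/22, 3/44)
j=3 picked index 4: u0 ∈ [-1/44, 5/44)
j=4 picked index 5: u0 ∈ [1/44, 7/44)
j=5 picked index 5: u0 ∈ [-3/44, 3/44)
j=6 picked index 7: u0 ∈ [1/44, 7/44)
j=7 picked index 7: u0 ∈ [-3/44, 3/44)
j=8 picked index 8: u0 ∈ [-1/44, 5/44)
j=9 picked index 9: u0 ∈ [1/44, 3/22)
j=10 picked index 9: u0 ∈ [-3/44, 1/22)
intersection: [1/44, 1/22)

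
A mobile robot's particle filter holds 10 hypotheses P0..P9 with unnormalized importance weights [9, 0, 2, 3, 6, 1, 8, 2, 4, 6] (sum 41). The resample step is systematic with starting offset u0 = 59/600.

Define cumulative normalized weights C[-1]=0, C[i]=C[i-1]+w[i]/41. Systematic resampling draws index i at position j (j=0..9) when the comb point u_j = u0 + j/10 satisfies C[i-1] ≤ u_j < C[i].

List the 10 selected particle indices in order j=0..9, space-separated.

0 0 3 4 5 6 6 8 9 9

C = [9/41, 9/41, 11/41, 14/41, 20/41, 21/41, 29/41, 31/41, 35/41, 1]
j=0: u_0=59/600 ∈ [0, 9/41) → index 0
j=1: u_1=119/600 ∈ [0, 9/41) → index 0
j=2: u_2=179/600 ∈ [11/41, 14/41) → index 3
j=3: u_3=239/600 ∈ [14/41, 20/41) → index 4
j=4: u_4=299/600 ∈ [20/41, 21/41) → index 5
j=5: u_5=359/600 ∈ [21/41, 29/41) → index 6
j=6: u_6=419/600 ∈ [21/41, 29/41) → index 6
j=7: u_7=479/600 ∈ [31/41, 35/41) → index 8
j=8: u_8=539/600 ∈ [35/41, 1) → index 9
j=9: u_9=599/600 ∈ [35/41, 1) → index 9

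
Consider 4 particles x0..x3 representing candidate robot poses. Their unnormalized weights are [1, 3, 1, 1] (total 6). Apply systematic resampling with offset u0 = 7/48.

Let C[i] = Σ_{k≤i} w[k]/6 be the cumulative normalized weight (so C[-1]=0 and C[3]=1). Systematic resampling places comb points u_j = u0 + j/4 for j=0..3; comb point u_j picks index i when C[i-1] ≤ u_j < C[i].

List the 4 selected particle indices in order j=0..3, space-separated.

0 1 1 3

C = [1/6, 2/3, 5/6, 1]
j=0: u_0=7/48 ∈ [0, 1/6) → index 0
j=1: u_1=19/48 ∈ [1/6, 2/3) → index 1
j=2: u_2=31/48 ∈ [1/6, 2/3) → index 1
j=3: u_3=43/48 ∈ [5/6, 1) → index 3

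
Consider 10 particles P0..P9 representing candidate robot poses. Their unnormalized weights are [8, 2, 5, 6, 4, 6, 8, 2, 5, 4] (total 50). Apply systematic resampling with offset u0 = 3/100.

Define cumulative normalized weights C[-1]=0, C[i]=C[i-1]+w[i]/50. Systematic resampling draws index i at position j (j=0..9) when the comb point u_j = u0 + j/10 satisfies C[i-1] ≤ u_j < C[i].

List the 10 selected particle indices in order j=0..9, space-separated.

C = [4/25, 1/5, 3/10, 21/50, 1/2, 31/50, 39/50, 41/50, 23/25, 1]
j=0: u_0=3/100 ∈ [0, 4/25) → index 0
j=1: u_1=13/100 ∈ [0, 4/25) → index 0
j=2: u_2=23/100 ∈ [1/5, 3/10) → index 2
j=3: u_3=33/100 ∈ [3/10, 21/50) → index 3
j=4: u_4=43/100 ∈ [21/50, 1/2) → index 4
j=5: u_5=53/100 ∈ [1/2, 31/50) → index 5
j=6: u_6=63/100 ∈ [31/50, 39/50) → index 6
j=7: u_7=73/100 ∈ [31/50, 39/50) → index 6
j=8: u_8=83/100 ∈ [41/50, 23/25) → index 8
j=9: u_9=93/100 ∈ [23/25, 1) → index 9

0 0 2 3 4 5 6 6 8 9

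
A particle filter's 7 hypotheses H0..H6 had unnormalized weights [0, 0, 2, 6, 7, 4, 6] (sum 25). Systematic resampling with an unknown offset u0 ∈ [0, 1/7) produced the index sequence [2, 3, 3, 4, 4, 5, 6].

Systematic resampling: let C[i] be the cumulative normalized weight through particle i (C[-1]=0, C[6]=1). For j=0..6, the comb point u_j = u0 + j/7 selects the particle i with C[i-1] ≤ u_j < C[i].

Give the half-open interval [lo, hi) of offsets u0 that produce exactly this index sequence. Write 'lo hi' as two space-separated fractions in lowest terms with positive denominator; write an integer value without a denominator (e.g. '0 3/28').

C = [0, 0, 2/25, 8/25, 3/5, 19/25, 1]
j=0 picked index 2: u0 ∈ [0, 2/25)
j=1 picked index 3: u0 ∈ [-11/175, 31/175)
j=2 picked index 3: u0 ∈ [-36/175, 6/175)
j=3 picked index 4: u0 ∈ [-19/175, 6/35)
j=4 picked index 4: u0 ∈ [-44/175, 1/35)
j=5 picked index 5: u0 ∈ [-4/35, 8/175)
j=6 picked index 6: u0 ∈ [-17/175, 1/7)
intersection: [0, 1/35)

0 1/35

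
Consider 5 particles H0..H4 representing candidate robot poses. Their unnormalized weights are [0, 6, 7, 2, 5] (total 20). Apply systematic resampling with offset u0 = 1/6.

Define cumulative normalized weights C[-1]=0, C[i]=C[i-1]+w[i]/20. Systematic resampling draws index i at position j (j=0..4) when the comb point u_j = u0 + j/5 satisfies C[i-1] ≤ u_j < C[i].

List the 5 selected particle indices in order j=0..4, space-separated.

C = [0, 3/10, 13/20, 3/4, 1]
j=0: u_0=1/6 ∈ [0, 3/10) → index 1
j=1: u_1=11/30 ∈ [3/10, 13/20) → index 2
j=2: u_2=17/30 ∈ [3/10, 13/20) → index 2
j=3: u_3=23/30 ∈ [3/4, 1) → index 4
j=4: u_4=29/30 ∈ [3/4, 1) → index 4

1 2 2 4 4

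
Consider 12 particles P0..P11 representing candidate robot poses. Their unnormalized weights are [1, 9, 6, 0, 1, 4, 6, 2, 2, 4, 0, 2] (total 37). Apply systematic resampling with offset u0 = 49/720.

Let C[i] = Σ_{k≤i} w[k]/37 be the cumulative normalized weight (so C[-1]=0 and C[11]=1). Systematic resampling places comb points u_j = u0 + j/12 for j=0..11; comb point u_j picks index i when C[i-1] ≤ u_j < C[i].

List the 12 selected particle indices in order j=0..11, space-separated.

C = [1/37, 10/37, 16/37, 16/37, 17/37, 21/37, 27/37, 29/37, 31/37, 35/37, 35/37, 1]
j=0: u_0=49/720 ∈ [1/37, 10/37) → index 1
j=1: u_1=109/720 ∈ [1/37, 10/37) → index 1
j=2: u_2=169/720 ∈ [1/37, 10/37) → index 1
j=3: u_3=229/720 ∈ [10/37, 16/37) → index 2
j=4: u_4=289/720 ∈ [10/37, 16/37) → index 2
j=5: u_5=349/720 ∈ [17/37, 21/37) → index 5
j=6: u_6=409/720 ∈ [21/37, 27/37) → index 6
j=7: u_7=469/720 ∈ [21/37, 27/37) → index 6
j=8: u_8=529/720 ∈ [27/37, 29/37) → index 7
j=9: u_9=589/720 ∈ [29/37, 31/37) → index 8
j=10: u_10=649/720 ∈ [31/37, 35/37) → index 9
j=11: u_11=709/720 ∈ [35/37, 1) → index 11

1 1 1 2 2 5 6 6 7 8 9 11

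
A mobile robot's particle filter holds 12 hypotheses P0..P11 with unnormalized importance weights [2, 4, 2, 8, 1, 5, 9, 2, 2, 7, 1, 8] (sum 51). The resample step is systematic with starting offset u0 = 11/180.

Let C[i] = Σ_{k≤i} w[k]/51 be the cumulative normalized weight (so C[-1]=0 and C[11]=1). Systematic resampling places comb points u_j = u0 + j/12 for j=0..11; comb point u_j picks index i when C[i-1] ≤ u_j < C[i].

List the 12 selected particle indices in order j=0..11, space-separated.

C = [2/51, 2/17, 8/51, 16/51, 1/3, 22/51, 31/51, 11/17, 35/51, 14/17, 43/51, 1]
j=0: u_0=11/180 ∈ [2/51, 2/17) → index 1
j=1: u_1=13/90 ∈ [2/17, 8/51) → index 2
j=2: u_2=41/180 ∈ [8/51, 16/51) → index 3
j=3: u_3=14/45 ∈ [8/51, 16/51) → index 3
j=4: u_4=71/180 ∈ [1/3, 22/51) → index 5
j=5: u_5=43/90 ∈ [22/51, 31/51) → index 6
j=6: u_6=101/180 ∈ [22/51, 31/51) → index 6
j=7: u_7=29/45 ∈ [31/51, 11/17) → index 7
j=8: u_8=131/180 ∈ [35/51, 14/17) → index 9
j=9: u_9=73/90 ∈ [35/51, 14/17) → index 9
j=10: u_10=161/180 ∈ [43/51, 1) → index 11
j=11: u_11=44/45 ∈ [43/51, 1) → index 11

1 2 3 3 5 6 6 7 9 9 11 11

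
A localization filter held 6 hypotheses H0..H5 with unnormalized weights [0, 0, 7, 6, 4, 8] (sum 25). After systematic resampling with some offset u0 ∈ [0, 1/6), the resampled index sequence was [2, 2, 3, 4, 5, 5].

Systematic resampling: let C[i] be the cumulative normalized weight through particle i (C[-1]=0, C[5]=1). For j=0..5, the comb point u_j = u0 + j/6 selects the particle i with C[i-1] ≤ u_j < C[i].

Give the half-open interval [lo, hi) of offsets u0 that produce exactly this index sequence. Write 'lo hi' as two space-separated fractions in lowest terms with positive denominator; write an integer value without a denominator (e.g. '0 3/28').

1/50 17/150

C = [0, 0, 7/25, 13/25, 17/25, 1]
j=0 picked index 2: u0 ∈ [0, 7/25)
j=1 picked index 2: u0 ∈ [-1/6, 17/150)
j=2 picked index 3: u0 ∈ [-4/75, 14/75)
j=3 picked index 4: u0 ∈ [1/50, 9/50)
j=4 picked index 5: u0 ∈ [1/75, 1/3)
j=5 picked index 5: u0 ∈ [-23/150, 1/6)
intersection: [1/50, 17/150)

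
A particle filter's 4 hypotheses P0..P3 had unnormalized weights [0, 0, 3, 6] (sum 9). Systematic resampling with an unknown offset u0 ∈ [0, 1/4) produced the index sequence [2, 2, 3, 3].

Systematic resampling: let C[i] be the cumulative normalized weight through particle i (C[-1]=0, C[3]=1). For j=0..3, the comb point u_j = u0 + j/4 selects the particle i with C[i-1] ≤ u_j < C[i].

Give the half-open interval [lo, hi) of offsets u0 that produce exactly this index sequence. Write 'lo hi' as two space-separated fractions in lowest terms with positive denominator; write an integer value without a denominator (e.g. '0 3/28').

C = [0, 0, 1/3, 1]
j=0 picked index 2: u0 ∈ [0, 1/3)
j=1 picked index 2: u0 ∈ [-1/4, 1/12)
j=2 picked index 3: u0 ∈ [-1/6, 1/2)
j=3 picked index 3: u0 ∈ [-5/12, 1/4)
intersection: [0, 1/12)

0 1/12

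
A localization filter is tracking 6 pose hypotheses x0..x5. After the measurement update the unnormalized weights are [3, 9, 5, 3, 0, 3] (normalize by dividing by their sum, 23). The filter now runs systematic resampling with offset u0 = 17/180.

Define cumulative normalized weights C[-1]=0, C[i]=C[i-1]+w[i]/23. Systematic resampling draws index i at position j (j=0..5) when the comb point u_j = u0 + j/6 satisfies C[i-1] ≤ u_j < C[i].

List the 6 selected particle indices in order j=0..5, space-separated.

C = [3/23, 12/23, 17/23, 20/23, 20/23, 1]
j=0: u_0=17/180 ∈ [0, 3/23) → index 0
j=1: u_1=47/180 ∈ [3/23, 12/23) → index 1
j=2: u_2=77/180 ∈ [3/23, 12/23) → index 1
j=3: u_3=107/180 ∈ [12/23, 17/23) → index 2
j=4: u_4=137/180 ∈ [17/23, 20/23) → index 3
j=5: u_5=167/180 ∈ [20/23, 1) → index 5

0 1 1 2 3 5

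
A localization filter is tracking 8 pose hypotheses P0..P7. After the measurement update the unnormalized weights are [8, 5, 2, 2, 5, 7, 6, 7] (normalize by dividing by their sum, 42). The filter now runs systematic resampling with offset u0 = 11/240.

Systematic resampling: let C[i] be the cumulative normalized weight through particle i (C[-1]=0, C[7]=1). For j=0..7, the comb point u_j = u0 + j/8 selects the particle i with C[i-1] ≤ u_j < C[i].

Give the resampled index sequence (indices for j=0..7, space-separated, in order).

C = [4/21, 13/42, 5/14, 17/42, 11/21, 29/42, 5/6, 1]
j=0: u_0=11/240 ∈ [0, 4/21) → index 0
j=1: u_1=41/240 ∈ [0, 4/21) → index 0
j=2: u_2=71/240 ∈ [4/21, 13/42) → index 1
j=3: u_3=101/240 ∈ [17/42, 11/21) → index 4
j=4: u_4=131/240 ∈ [11/21, 29/42) → index 5
j=5: u_5=161/240 ∈ [11/21, 29/42) → index 5
j=6: u_6=191/240 ∈ [29/42, 5/6) → index 6
j=7: u_7=221/240 ∈ [5/6, 1) → index 7

0 0 1 4 5 5 6 7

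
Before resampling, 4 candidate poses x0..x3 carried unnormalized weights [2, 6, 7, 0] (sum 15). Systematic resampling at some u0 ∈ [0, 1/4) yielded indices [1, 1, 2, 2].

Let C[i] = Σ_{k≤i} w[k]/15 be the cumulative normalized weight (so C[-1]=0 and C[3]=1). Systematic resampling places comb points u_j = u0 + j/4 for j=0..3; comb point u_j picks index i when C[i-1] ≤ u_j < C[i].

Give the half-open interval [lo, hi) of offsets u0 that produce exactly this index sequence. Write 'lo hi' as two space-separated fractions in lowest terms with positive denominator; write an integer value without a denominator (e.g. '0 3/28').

C = [2/15, 8/15, 1, 1]
j=0 picked index 1: u0 ∈ [2/15, 8/15)
j=1 picked index 1: u0 ∈ [-7/60, 17/60)
j=2 picked index 2: u0 ∈ [1/30, 1/2)
j=3 picked index 2: u0 ∈ [-13/60, 1/4)
intersection: [2/15, 1/4)

2/15 1/4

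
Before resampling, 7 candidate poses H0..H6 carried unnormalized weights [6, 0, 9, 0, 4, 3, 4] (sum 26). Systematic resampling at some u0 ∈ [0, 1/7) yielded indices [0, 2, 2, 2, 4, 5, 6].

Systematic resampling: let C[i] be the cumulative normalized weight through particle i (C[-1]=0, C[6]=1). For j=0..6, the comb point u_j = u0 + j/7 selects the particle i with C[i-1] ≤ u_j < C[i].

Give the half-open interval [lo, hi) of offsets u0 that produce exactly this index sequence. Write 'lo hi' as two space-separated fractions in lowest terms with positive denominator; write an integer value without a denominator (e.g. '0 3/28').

8/91 12/91

C = [3/13, 3/13, 15/26, 15/26, 19/26, 11/13, 1]
j=0 picked index 0: u0 ∈ [0, 3/13)
j=1 picked index 2: u0 ∈ [8/91, 79/182)
j=2 picked index 2: u0 ∈ [-5/91, 53/182)
j=3 picked index 2: u0 ∈ [-18/91, 27/182)
j=4 picked index 4: u0 ∈ [1/182, 29/182)
j=5 picked index 5: u0 ∈ [3/182, 12/91)
j=6 picked index 6: u0 ∈ [-1/91, 1/7)
intersection: [8/91, 12/91)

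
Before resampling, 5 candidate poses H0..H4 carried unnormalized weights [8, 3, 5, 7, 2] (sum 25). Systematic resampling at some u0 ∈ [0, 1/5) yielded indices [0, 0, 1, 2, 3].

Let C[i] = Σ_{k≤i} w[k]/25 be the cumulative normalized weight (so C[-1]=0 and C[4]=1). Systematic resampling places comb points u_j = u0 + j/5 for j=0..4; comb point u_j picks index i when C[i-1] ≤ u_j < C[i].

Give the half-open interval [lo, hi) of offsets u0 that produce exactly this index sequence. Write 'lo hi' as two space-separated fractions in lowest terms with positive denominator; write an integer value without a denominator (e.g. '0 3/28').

0 1/25

C = [8/25, 11/25, 16/25, 23/25, 1]
j=0 picked index 0: u0 ∈ [0, 8/25)
j=1 picked index 0: u0 ∈ [-1/5, 3/25)
j=2 picked index 1: u0 ∈ [-2/25, 1/25)
j=3 picked index 2: u0 ∈ [-4/25, 1/25)
j=4 picked index 3: u0 ∈ [-4/25, 3/25)
intersection: [0, 1/25)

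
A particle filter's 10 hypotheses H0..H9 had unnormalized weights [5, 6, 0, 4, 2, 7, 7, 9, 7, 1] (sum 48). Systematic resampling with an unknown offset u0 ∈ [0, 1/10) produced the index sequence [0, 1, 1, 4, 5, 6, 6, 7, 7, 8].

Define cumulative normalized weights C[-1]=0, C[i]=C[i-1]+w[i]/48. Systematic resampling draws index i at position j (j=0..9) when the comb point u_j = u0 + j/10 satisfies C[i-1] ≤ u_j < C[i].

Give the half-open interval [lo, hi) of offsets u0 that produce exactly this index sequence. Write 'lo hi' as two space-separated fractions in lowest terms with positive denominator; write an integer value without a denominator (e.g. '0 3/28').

1/80 7/240

C = [5/48, 11/48, 11/48, 5/16, 17/48, 1/2, 31/48, 5/6, 47/48, 1]
j=0 picked index 0: u0 ∈ [0, 5/48)
j=1 picked index 1: u0 ∈ [1/240, 31/240)
j=2 picked index 1: u0 ∈ [-23/240, 7/240)
j=3 picked index 4: u0 ∈ [1/80, 13/240)
j=4 picked index 5: u0 ∈ [-11/240, 1/10)
j=5 picked index 6: u0 ∈ [0, 7/48)
j=6 picked index 6: u0 ∈ [-1/10, 11/240)
j=7 picked index 7: u0 ∈ [-13/240, 2/15)
j=8 picked index 7: u0 ∈ [-37/240, 1/30)
j=9 picked index 8: u0 ∈ [-1/15, 19/240)
intersection: [1/80, 7/240)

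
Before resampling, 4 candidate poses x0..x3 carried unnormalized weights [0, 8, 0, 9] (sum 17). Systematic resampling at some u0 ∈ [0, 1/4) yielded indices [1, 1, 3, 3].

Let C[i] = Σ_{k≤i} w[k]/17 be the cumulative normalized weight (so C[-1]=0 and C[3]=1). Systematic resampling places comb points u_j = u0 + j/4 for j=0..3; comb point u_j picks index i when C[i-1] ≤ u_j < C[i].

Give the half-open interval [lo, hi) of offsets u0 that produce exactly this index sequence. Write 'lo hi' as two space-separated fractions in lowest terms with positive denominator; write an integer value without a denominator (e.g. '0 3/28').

0 15/68

C = [0, 8/17, 8/17, 1]
j=0 picked index 1: u0 ∈ [0, 8/17)
j=1 picked index 1: u0 ∈ [-1/4, 15/68)
j=2 picked index 3: u0 ∈ [-1/34, 1/2)
j=3 picked index 3: u0 ∈ [-19/68, 1/4)
intersection: [0, 15/68)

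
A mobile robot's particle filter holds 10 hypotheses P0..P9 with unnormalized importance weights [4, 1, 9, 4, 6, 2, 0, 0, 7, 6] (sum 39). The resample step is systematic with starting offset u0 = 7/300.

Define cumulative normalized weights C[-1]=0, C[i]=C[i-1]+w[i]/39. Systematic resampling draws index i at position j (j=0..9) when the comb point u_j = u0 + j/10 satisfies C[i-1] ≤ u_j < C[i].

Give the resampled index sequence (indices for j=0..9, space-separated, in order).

0 1 2 2 3 4 5 8 8 9

C = [4/39, 5/39, 14/39, 6/13, 8/13, 2/3, 2/3, 2/3, 11/13, 1]
j=0: u_0=7/300 ∈ [0, 4/39) → index 0
j=1: u_1=37/300 ∈ [4/39, 5/39) → index 1
j=2: u_2=67/300 ∈ [5/39, 14/39) → index 2
j=3: u_3=97/300 ∈ [5/39, 14/39) → index 2
j=4: u_4=127/300 ∈ [14/39, 6/13) → index 3
j=5: u_5=157/300 ∈ [6/13, 8/13) → index 4
j=6: u_6=187/300 ∈ [8/13, 2/3) → index 5
j=7: u_7=217/300 ∈ [2/3, 11/13) → index 8
j=8: u_8=247/300 ∈ [2/3, 11/13) → index 8
j=9: u_9=277/300 ∈ [11/13, 1) → index 9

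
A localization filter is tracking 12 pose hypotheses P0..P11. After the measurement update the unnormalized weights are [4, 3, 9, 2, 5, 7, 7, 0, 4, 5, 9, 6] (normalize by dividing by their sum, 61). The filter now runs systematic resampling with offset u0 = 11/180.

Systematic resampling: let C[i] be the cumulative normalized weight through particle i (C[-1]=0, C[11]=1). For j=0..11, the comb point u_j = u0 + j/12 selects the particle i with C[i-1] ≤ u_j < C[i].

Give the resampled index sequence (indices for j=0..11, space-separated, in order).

0 2 2 4 5 5 6 8 9 10 10 11

C = [4/61, 7/61, 16/61, 18/61, 23/61, 30/61, 37/61, 37/61, 41/61, 46/61, 55/61, 1]
j=0: u_0=11/180 ∈ [0, 4/61) → index 0
j=1: u_1=13/90 ∈ [7/61, 16/61) → index 2
j=2: u_2=41/180 ∈ [7/61, 16/61) → index 2
j=3: u_3=14/45 ∈ [18/61, 23/61) → index 4
j=4: u_4=71/180 ∈ [23/61, 30/61) → index 5
j=5: u_5=43/90 ∈ [23/61, 30/61) → index 5
j=6: u_6=101/180 ∈ [30/61, 37/61) → index 6
j=7: u_7=29/45 ∈ [37/61, 41/61) → index 8
j=8: u_8=131/180 ∈ [41/61, 46/61) → index 9
j=9: u_9=73/90 ∈ [46/61, 55/61) → index 10
j=10: u_10=161/180 ∈ [46/61, 55/61) → index 10
j=11: u_11=44/45 ∈ [55/61, 1) → index 11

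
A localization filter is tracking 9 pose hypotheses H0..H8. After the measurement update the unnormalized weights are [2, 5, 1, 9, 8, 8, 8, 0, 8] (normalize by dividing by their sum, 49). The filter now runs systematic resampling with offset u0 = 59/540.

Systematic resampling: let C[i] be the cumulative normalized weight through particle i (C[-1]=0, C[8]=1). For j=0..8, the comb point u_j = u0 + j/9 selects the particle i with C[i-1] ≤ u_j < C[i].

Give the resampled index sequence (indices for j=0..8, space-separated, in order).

C = [2/49, 1/7, 8/49, 17/49, 25/49, 33/49, 41/49, 41/49, 1]
j=0: u_0=59/540 ∈ [2/49, 1/7) → index 1
j=1: u_1=119/540 ∈ [8/49, 17/49) → index 3
j=2: u_2=179/540 ∈ [8/49, 17/49) → index 3
j=3: u_3=239/540 ∈ [17/49, 25/49) → index 4
j=4: u_4=299/540 ∈ [25/49, 33/49) → index 5
j=5: u_5=359/540 ∈ [25/49, 33/49) → index 5
j=6: u_6=419/540 ∈ [33/49, 41/49) → index 6
j=7: u_7=479/540 ∈ [41/49, 1) → index 8
j=8: u_8=539/540 ∈ [41/49, 1) → index 8

1 3 3 4 5 5 6 8 8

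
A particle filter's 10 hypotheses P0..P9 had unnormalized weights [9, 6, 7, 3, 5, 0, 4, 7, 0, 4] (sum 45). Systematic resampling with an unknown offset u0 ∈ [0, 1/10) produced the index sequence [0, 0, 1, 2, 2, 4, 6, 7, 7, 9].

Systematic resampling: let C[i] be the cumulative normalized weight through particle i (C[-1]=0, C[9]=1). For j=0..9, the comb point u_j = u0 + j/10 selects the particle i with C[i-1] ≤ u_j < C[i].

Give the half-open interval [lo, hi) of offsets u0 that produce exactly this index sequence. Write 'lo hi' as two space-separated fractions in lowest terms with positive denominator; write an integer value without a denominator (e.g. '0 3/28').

1/15 4/45

C = [1/5, 1/3, 22/45, 5/9, 2/3, 2/3, 34/45, 41/45, 41/45, 1]
j=0 picked index 0: u0 ∈ [0, 1/5)
j=1 picked index 0: u0 ∈ [-1/10, 1/10)
j=2 picked index 1: u0 ∈ [0, 2/15)
j=3 picked index 2: u0 ∈ [1/30, 17/90)
j=4 picked index 2: u0 ∈ [-1/15, 4/45)
j=5 picked index 4: u0 ∈ [1/18, 1/6)
j=6 picked index 6: u0 ∈ [1/15, 7/45)
j=7 picked index 7: u0 ∈ [1/18, 19/90)
j=8 picked index 7: u0 ∈ [-2/45, 1/9)
j=9 picked index 9: u0 ∈ [1/90, 1/10)
intersection: [1/15, 4/45)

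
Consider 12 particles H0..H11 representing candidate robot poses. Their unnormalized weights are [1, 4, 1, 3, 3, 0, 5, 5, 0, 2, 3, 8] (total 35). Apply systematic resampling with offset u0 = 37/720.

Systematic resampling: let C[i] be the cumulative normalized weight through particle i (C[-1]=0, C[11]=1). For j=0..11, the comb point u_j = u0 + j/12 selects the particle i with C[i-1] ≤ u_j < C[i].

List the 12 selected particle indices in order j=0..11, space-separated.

1 1 3 4 6 6 7 9 10 11 11 11

C = [1/35, 1/7, 6/35, 9/35, 12/35, 12/35, 17/35, 22/35, 22/35, 24/35, 27/35, 1]
j=0: u_0=37/720 ∈ [1/35, 1/7) → index 1
j=1: u_1=97/720 ∈ [1/35, 1/7) → index 1
j=2: u_2=157/720 ∈ [6/35, 9/35) → index 3
j=3: u_3=217/720 ∈ [9/35, 12/35) → index 4
j=4: u_4=277/720 ∈ [12/35, 17/35) → index 6
j=5: u_5=337/720 ∈ [12/35, 17/35) → index 6
j=6: u_6=397/720 ∈ [17/35, 22/35) → index 7
j=7: u_7=457/720 ∈ [22/35, 24/35) → index 9
j=8: u_8=517/720 ∈ [24/35, 27/35) → index 10
j=9: u_9=577/720 ∈ [27/35, 1) → index 11
j=10: u_10=637/720 ∈ [27/35, 1) → index 11
j=11: u_11=697/720 ∈ [27/35, 1) → index 11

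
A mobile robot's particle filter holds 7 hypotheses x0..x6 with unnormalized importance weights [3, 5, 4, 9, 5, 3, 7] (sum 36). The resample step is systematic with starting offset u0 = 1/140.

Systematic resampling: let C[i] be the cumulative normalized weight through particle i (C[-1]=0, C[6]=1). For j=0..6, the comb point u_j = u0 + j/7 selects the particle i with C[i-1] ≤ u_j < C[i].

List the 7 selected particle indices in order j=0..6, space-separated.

0 1 2 3 3 4 6

C = [1/12, 2/9, 1/3, 7/12, 13/18, 29/36, 1]
j=0: u_0=1/140 ∈ [0, 1/12) → index 0
j=1: u_1=3/20 ∈ [1/12, 2/9) → index 1
j=2: u_2=41/140 ∈ [2/9, 1/3) → index 2
j=3: u_3=61/140 ∈ [1/3, 7/12) → index 3
j=4: u_4=81/140 ∈ [1/3, 7/12) → index 3
j=5: u_5=101/140 ∈ [7/12, 13/18) → index 4
j=6: u_6=121/140 ∈ [29/36, 1) → index 6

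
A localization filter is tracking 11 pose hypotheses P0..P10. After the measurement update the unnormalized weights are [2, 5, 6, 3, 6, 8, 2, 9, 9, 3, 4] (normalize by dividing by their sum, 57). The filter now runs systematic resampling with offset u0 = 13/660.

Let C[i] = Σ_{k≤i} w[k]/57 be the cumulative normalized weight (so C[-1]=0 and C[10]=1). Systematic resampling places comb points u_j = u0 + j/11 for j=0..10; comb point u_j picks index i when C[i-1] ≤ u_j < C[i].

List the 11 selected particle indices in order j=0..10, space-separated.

0 1 2 4 4 5 7 7 8 8 9

C = [2/57, 7/57, 13/57, 16/57, 22/57, 10/19, 32/57, 41/57, 50/57, 53/57, 1]
j=0: u_0=13/660 ∈ [0, 2/57) → index 0
j=1: u_1=73/660 ∈ [2/57, 7/57) → index 1
j=2: u_2=133/660 ∈ [7/57, 13/57) → index 2
j=3: u_3=193/660 ∈ [16/57, 22/57) → index 4
j=4: u_4=23/60 ∈ [16/57, 22/57) → index 4
j=5: u_5=313/660 ∈ [22/57, 10/19) → index 5
j=6: u_6=373/660 ∈ [32/57, 41/57) → index 7
j=7: u_7=433/660 ∈ [32/57, 41/57) → index 7
j=8: u_8=493/660 ∈ [41/57, 50/57) → index 8
j=9: u_9=553/660 ∈ [41/57, 50/57) → index 8
j=10: u_10=613/660 ∈ [50/57, 53/57) → index 9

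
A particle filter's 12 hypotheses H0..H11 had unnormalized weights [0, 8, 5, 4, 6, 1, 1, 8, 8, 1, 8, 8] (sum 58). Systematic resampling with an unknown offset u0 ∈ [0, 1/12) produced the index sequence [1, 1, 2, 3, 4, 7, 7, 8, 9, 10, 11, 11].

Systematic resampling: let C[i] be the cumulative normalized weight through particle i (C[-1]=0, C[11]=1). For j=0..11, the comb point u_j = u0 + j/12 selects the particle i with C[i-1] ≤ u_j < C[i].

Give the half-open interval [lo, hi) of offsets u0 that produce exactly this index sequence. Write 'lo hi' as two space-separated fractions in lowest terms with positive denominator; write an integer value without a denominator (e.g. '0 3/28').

C = [0, 4/29, 13/58, 17/58, 23/58, 12/29, 25/58, 33/58, 41/58, 21/29, 25/29, 1]
j=0 picked index 1: u0 ∈ [0, 4/29)
j=1 picked index 1: u0 ∈ [-1/12, 19/348)
j=2 picked index 2: u0 ∈ [-5/174, 5/87)
j=3 picked index 3: u0 ∈ [-3/116, 5/116)
j=4 picked index 4: u0 ∈ [-7/174, 11/174)
j=5 picked index 7: u0 ∈ [5/348, 53/348)
j=6 picked index 7: u0 ∈ [-2/29, 2/29)
j=7 picked index 8: u0 ∈ [-5/348, 43/348)
j=8 picked index 9: u0 ∈ [7/174, 5/87)
j=9 picked index 10: u0 ∈ [-3/116, 13/116)
j=10 picked index 11: u0 ∈ [5/174, 1/6)
j=11 picked index 11: u0 ∈ [-19/348, 1/12)
intersection: [7/174, 5/116)

7/174 5/116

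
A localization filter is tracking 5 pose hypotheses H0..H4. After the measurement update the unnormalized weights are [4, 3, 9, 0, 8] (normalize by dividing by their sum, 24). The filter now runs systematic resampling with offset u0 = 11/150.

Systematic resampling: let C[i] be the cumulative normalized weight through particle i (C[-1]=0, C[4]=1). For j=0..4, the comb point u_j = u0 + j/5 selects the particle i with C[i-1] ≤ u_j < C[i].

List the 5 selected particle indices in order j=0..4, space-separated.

C = [1/6, 7/24, 2/3, 2/3, 1]
j=0: u_0=11/150 ∈ [0, 1/6) → index 0
j=1: u_1=41/150 ∈ [1/6, 7/24) → index 1
j=2: u_2=71/150 ∈ [7/24, 2/3) → index 2
j=3: u_3=101/150 ∈ [2/3, 1) → index 4
j=4: u_4=131/150 ∈ [2/3, 1) → index 4

0 1 2 4 4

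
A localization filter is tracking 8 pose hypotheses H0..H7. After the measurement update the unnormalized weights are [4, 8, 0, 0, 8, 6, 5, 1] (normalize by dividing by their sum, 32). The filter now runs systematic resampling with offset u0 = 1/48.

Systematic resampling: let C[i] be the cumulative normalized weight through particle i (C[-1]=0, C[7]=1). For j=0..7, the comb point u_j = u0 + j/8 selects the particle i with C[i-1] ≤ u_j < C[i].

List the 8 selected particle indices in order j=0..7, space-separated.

0 1 1 4 4 5 5 6

C = [1/8, 3/8, 3/8, 3/8, 5/8, 13/16, 31/32, 1]
j=0: u_0=1/48 ∈ [0, 1/8) → index 0
j=1: u_1=7/48 ∈ [1/8, 3/8) → index 1
j=2: u_2=13/48 ∈ [1/8, 3/8) → index 1
j=3: u_3=19/48 ∈ [3/8, 5/8) → index 4
j=4: u_4=25/48 ∈ [3/8, 5/8) → index 4
j=5: u_5=31/48 ∈ [5/8, 13/16) → index 5
j=6: u_6=37/48 ∈ [5/8, 13/16) → index 5
j=7: u_7=43/48 ∈ [13/16, 31/32) → index 6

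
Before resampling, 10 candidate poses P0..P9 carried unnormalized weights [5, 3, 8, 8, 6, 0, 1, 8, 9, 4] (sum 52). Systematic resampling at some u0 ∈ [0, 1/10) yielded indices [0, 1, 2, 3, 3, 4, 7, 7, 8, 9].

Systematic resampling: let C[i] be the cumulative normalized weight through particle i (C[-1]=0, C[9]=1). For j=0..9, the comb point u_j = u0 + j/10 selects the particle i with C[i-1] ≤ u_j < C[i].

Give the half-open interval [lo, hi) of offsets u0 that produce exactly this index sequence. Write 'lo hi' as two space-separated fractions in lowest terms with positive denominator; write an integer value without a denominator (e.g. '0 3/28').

3/130 1/20

C = [5/52, 2/13, 4/13, 6/13, 15/26, 15/26, 31/52, 3/4, 12/13, 1]
j=0 picked index 0: u0 ∈ [0, 5/52)
j=1 picked index 1: u0 ∈ [-1/260, 7/130)
j=2 picked index 2: u0 ∈ [-3/65, 7/65)
j=3 picked index 3: u0 ∈ [1/130, 21/130)
j=4 picked index 3: u0 ∈ [-6/65, 4/65)
j=5 picked index 4: u0 ∈ [-1/26, 1/13)
j=6 picked index 7: u0 ∈ [-1/260, 3/20)
j=7 picked index 7: u0 ∈ [-27/260, 1/20)
j=8 picked index 8: u0 ∈ [-1/20, 8/65)
j=9 picked index 9: u0 ∈ [3/130, 1/10)
intersection: [3/130, 1/20)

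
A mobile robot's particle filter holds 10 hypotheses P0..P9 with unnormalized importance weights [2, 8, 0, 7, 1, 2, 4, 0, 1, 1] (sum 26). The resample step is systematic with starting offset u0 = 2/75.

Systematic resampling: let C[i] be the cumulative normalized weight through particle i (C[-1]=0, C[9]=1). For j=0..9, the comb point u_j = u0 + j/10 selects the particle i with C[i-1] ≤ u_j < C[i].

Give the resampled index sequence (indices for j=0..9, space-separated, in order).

C = [1/13, 5/13, 5/13, 17/26, 9/13, 10/13, 12/13, 12/13, 25/26, 1]
j=0: u_0=2/75 ∈ [0, 1/13) → index 0
j=1: u_1=19/150 ∈ [1/13, 5/13) → index 1
j=2: u_2=17/75 ∈ [1/13, 5/13) → index 1
j=3: u_3=49/150 ∈ [1/13, 5/13) → index 1
j=4: u_4=32/75 ∈ [5/13, 17/26) → index 3
j=5: u_5=79/150 ∈ [5/13, 17/26) → index 3
j=6: u_6=47/75 ∈ [5/13, 17/26) → index 3
j=7: u_7=109/150 ∈ [9/13, 10/13) → index 5
j=8: u_8=62/75 ∈ [10/13, 12/13) → index 6
j=9: u_9=139/150 ∈ [12/13, 25/26) → index 8

0 1 1 1 3 3 3 5 6 8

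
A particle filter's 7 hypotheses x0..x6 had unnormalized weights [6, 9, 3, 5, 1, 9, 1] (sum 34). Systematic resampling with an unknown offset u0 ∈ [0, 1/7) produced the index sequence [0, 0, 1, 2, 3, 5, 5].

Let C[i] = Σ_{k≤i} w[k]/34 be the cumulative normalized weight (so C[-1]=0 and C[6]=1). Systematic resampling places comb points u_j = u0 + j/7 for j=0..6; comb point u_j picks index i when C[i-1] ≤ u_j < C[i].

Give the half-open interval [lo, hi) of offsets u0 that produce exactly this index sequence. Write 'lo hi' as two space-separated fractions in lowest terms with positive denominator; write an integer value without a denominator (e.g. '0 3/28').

C = [3/17, 15/34, 9/17, 23/34, 12/17, 33/34, 1]
j=0 picked index 0: u0 ∈ [0, 3/17)
j=1 picked index 0: u0 ∈ [-1/7, 4/119)
j=2 picked index 1: u0 ∈ [-13/119, 37/238)
j=3 picked index 2: u0 ∈ [3/238, 12/119)
j=4 picked index 3: u0 ∈ [-5/119, 25/238)
j=5 picked index 5: u0 ∈ [-1/119, 61/238)
j=6 picked index 5: u0 ∈ [-18/119, 27/238)
intersection: [3/238, 4/119)

3/238 4/119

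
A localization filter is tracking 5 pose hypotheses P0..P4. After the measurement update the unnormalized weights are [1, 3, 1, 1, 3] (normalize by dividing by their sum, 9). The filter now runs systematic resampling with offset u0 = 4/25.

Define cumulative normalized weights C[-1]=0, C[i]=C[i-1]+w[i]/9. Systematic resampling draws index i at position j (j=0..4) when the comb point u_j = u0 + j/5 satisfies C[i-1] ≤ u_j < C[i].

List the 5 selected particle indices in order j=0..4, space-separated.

1 1 3 4 4

C = [1/9, 4/9, 5/9, 2/3, 1]
j=0: u_0=4/25 ∈ [1/9, 4/9) → index 1
j=1: u_1=9/25 ∈ [1/9, 4/9) → index 1
j=2: u_2=14/25 ∈ [5/9, 2/3) → index 3
j=3: u_3=19/25 ∈ [2/3, 1) → index 4
j=4: u_4=24/25 ∈ [2/3, 1) → index 4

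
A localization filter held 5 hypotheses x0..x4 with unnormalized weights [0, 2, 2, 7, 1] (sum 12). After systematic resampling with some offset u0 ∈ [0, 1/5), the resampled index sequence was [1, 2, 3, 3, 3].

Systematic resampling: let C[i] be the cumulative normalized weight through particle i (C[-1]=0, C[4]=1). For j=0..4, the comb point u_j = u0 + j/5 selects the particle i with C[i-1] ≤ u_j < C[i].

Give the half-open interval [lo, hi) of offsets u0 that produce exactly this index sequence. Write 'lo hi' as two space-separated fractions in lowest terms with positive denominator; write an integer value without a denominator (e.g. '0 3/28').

0 7/60

C = [0, 1/6, 1/3, 11/12, 1]
j=0 picked index 1: u0 ∈ [0, 1/6)
j=1 picked index 2: u0 ∈ [-1/30, 2/15)
j=2 picked index 3: u0 ∈ [-1/15, 31/60)
j=3 picked index 3: u0 ∈ [-4/15, 19/60)
j=4 picked index 3: u0 ∈ [-7/15, 7/60)
intersection: [0, 7/60)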